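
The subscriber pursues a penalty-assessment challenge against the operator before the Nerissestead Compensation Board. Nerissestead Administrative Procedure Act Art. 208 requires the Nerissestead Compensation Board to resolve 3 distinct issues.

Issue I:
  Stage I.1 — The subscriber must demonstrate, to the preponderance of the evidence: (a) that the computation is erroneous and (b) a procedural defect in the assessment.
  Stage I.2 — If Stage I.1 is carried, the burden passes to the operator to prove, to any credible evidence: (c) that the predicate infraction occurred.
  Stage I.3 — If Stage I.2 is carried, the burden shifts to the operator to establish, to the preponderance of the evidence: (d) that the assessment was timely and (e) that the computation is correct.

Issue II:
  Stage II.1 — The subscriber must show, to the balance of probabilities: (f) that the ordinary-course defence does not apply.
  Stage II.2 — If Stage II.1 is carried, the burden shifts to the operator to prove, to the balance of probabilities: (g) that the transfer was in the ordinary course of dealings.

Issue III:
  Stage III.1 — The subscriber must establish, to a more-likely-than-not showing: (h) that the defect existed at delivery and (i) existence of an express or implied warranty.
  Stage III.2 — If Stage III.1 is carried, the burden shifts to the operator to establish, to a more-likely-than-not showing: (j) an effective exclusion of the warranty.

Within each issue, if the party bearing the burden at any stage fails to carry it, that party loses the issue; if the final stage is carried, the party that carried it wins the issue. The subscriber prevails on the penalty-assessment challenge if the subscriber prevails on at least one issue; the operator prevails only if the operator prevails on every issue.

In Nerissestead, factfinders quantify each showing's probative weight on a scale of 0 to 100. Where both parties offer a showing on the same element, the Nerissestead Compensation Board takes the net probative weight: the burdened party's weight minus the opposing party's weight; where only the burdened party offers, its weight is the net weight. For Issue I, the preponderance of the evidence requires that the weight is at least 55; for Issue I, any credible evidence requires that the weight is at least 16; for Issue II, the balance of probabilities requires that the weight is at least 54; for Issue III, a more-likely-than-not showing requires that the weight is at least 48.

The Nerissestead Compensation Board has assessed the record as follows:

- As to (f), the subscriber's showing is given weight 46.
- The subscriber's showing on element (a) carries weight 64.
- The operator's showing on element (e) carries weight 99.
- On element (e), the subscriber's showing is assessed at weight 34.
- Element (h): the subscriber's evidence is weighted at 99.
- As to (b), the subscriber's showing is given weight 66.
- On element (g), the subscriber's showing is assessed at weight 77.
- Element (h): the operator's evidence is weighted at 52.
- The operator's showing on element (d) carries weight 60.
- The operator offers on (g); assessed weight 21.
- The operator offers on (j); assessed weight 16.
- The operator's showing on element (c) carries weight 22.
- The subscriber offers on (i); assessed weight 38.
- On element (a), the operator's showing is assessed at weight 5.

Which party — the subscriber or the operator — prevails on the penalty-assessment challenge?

— Issue I —
At Stage I.1 the subscriber must meet the preponderance of the evidence (weight is at least 55): on (a) the weight is 64 less the opposing 5 gives net 59, ≥ 55, so (a) meets the standard; on (b) the weight is 66, ≥ 55, so (b) meets the standard.
  Stage I.1 carried; the burden shifts to the operator.
At Stage I.2 the operator must meet any credible evidence (weight is at least 16): on (c) the weight is 22, which does reach 16, so (c) meets the standard.
  All elements met. The operator retains the burden for Stage I.3.
At Stage I.3 the operator must meet the preponderance of the evidence (weight is at least 55): on (d) the weight is 60, ≥ 55, so (d) meets the standard; on (e) the weight is 99 less the opposing 34 gives net 65, ≥ 55, so (e) meets the standard.
  The operator carries the last stage.
Every stage carried; the operator prevails on this issue.
— Issue II —
Stage II.1 — burden on subscriber; standard: the balance of probabilities (weight is at least 54).
    (f): 46 < 54 [not met]
  Not every element is met, so the subscriber fails to carry Stage II.1.
The analysis ends at Stage II.1; the operator prevails on this issue.
— Issue III —
Stage III.1 — burden on subscriber; standard: a more-likely-than-not showing (weight is at least 48).
    (h): 99 − 52 = 47 < 48 [not met]
    (i): 38 < 48 [not met]
  Not every element is met, so the subscriber fails to carry Stage III.1.
So the operator prevails on this issue.
Per-issue: Issue I → operator; Issue II → operator; Issue III → operator. The subscriber must prevail on at least one issue; overall, the operator prevails.

operator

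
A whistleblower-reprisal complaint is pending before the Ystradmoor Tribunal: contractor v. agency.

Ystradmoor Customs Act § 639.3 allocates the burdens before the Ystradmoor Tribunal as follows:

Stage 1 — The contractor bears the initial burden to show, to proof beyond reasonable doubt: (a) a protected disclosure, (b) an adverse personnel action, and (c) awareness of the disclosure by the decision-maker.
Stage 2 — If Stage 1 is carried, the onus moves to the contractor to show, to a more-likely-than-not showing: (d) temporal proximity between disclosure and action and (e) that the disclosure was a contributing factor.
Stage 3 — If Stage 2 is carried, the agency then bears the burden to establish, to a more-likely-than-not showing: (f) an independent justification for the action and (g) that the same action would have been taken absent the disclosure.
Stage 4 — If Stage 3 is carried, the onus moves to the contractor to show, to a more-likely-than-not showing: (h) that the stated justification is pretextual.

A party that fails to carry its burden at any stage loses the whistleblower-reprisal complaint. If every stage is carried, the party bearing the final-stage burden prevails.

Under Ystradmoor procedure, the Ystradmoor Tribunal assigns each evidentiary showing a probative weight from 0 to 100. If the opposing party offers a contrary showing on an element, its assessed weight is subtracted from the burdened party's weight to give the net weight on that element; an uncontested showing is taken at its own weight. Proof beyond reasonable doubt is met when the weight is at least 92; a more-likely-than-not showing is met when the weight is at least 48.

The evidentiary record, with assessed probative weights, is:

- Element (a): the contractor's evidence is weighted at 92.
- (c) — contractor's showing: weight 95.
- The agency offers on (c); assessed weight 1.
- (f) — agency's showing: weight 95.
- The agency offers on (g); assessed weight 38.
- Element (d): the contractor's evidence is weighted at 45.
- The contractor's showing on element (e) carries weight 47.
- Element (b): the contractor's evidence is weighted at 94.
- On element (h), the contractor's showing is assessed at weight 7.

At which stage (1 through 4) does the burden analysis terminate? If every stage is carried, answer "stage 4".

Stage 1 — burden on contractor; standard: proof beyond reasonable doubt (weight is at least 92).
    (a): 92 ≥ 92 [met]
    (b): 94 ≥ 92 [met]
    (c): 95 − 1 = 94 ≥ 92 [met]
  Stage 1 is satisfied; the contractor continues to bear the burden.
Stage 2 — burden on contractor; standard: a more-likely-than-not showing (weight is at least 48).
    (d): 45 < 48 [not met]
    (e): 47 < 48 [not met]
  Not every element is met, so the contractor fails to carry Stage 2.
So the agency prevails.

stage 2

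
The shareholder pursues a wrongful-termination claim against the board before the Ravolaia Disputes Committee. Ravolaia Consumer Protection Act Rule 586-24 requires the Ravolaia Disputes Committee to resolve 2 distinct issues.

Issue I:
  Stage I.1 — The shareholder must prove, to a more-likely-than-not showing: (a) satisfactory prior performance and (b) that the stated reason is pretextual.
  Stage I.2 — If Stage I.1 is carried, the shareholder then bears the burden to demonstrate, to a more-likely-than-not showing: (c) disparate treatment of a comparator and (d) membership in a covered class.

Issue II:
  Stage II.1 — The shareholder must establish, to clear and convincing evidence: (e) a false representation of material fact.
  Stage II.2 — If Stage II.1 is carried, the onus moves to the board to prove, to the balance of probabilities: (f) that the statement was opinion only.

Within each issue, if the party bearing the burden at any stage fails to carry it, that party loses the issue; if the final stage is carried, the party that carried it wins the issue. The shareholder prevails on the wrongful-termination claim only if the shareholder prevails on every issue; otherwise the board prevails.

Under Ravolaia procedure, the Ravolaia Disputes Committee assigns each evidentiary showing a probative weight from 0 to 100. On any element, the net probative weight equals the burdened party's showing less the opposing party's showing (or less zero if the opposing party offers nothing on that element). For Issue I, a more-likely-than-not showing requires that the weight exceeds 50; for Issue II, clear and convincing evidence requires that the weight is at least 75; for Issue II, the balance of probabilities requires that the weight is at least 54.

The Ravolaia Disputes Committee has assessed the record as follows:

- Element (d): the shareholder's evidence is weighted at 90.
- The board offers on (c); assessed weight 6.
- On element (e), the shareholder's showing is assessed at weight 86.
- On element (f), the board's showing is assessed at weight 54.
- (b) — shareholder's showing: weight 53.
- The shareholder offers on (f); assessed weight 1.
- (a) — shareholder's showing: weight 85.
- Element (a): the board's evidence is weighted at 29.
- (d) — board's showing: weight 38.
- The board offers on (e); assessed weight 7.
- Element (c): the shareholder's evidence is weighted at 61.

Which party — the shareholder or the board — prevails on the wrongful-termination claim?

— Issue I —
Stage I.1 (shareholder, a more-likely-than-not showing, weight exceeds 50): (a) net 85−29=56 > 50 — meets; (b) 53 > 50 — meets.
  All elements met. The shareholder retains the burden for Stage I.2.
Stage I.2 (shareholder, a more-likely-than-not showing, weight exceeds 50): (c) net 61−6=55 > 50 — meets; (d) net 90−38=52 > 50 — meets.
  Stage I.2 carried; the final stage is satisfied.
Every stage carried; the shareholder prevails on this issue.
— Issue II —
Stage II.1 (shareholder, clear and convincing evidence, weight is at least 75): (e) net 86−7=79 ≥ 75 — meets.
  Stage II.1 carried; the burden shifts to the board.
Stage II.2 (board, the balance of probabilities, weight is at least 54): (f) net 54−1=53 < 54 — fails.
  Stage II.2 not carried; the board fails its burden.
The analysis ends at Stage II.2; the shareholder prevails on this issue.
Per-issue: Issue I → shareholder; Issue II → shareholder. The shareholder must prevail on every issue; overall, the shareholder prevails.

shareholder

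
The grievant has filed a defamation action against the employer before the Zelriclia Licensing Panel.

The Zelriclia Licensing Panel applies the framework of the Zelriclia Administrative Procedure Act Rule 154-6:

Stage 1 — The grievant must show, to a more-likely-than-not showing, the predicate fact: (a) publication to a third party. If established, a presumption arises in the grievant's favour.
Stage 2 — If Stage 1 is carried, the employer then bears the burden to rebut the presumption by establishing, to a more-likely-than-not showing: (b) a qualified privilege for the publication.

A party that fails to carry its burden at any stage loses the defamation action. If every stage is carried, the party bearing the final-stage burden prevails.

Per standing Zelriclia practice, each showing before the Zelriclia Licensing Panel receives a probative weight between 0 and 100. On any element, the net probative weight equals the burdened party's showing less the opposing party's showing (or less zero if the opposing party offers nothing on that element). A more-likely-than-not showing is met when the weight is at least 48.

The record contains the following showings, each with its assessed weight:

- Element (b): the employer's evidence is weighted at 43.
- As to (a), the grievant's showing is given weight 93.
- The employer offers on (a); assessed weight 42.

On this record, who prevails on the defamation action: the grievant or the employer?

grievant

At Stage 1 the grievant must meet a more-likely-than-not showing (weight is at least 48): on (a) the weight is 93 less the opposing 42 gives net 51, which does reach 48, so (a) meets the standard.
  Stage 1 carried; the burden shifts to the employer.
At Stage 2 the employer must meet a more-likely-than-not showing (weight is at least 48): on (b) the weight is 43, which does not reach 48, so (b) does not meet the standard.
  Not every element is met, so the employer fails to carry Stage 2.
The grievant prevails.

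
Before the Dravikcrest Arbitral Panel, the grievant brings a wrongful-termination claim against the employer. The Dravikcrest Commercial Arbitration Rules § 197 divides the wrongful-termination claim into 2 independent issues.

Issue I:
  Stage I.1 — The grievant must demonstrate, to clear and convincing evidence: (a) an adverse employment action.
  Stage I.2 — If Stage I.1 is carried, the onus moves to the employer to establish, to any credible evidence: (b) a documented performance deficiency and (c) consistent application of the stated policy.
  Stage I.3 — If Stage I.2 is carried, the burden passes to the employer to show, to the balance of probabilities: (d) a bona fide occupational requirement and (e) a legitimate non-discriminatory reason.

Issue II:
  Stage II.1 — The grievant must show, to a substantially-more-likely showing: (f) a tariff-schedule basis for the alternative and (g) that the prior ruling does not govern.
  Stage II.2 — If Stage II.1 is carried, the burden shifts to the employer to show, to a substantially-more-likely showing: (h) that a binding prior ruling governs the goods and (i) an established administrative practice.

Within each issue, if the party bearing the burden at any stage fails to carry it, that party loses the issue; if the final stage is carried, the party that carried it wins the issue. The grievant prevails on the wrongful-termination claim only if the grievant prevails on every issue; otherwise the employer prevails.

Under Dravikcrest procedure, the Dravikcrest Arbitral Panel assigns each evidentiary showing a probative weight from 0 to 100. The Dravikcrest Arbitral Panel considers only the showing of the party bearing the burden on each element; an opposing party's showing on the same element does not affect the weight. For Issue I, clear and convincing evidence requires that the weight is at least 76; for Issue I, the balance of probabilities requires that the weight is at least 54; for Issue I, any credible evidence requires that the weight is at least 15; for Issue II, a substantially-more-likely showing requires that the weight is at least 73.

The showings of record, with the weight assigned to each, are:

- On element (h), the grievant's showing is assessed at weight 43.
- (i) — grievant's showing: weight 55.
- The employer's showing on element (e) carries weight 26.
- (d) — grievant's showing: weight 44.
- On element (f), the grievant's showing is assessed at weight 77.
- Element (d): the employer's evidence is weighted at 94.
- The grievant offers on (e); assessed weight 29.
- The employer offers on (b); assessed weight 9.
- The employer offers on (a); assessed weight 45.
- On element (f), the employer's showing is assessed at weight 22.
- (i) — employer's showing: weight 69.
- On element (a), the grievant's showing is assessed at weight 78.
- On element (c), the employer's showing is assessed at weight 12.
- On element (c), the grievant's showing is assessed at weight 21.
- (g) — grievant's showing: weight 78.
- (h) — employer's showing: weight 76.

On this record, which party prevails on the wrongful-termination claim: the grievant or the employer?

grievant

— Issue I —
Stage I.1 — burden on grievant; standard: clear and convincing evidence (weight is at least 76).
    (a): 78 (employer's 45 disregarded) ≥ 76 [met]
  Stage I.1 is satisfied; the onus moves to the employer.
Stage I.2 — burden on employer; standard: any credible evidence (weight is at least 15).
    (b): 9 < 15 [not met]
    (c): 12 (grievant's 21 disregarded) < 15 [not met]
  Not every element is met, so the employer fails to carry Stage I.2.
So the grievant prevails on this issue.
— Issue II —
Stage II.1 (grievant, a substantially-more-likely showing, weight is at least 73): (f) 77 (employer's 22 disregarded) ≥ 73 — meets; (g) 78 ≥ 73 — meets.
  Stage II.1 carried; the burden shifts to the employer.
Stage II.2 (employer, a substantially-more-likely showing, weight is at least 73): (h) 76 (grievant's 43 disregarded) ≥ 73 — meets; (i) 69 (grievant's 55 disregarded) < 73 — fails.
  The employer does not carry Stage II.2.
The analysis ends at Stage II.2; the grievant prevails on this issue.
Per-issue: Issue I → grievant; Issue II → grievant. The grievant must prevail on every issue; overall, the grievant prevails.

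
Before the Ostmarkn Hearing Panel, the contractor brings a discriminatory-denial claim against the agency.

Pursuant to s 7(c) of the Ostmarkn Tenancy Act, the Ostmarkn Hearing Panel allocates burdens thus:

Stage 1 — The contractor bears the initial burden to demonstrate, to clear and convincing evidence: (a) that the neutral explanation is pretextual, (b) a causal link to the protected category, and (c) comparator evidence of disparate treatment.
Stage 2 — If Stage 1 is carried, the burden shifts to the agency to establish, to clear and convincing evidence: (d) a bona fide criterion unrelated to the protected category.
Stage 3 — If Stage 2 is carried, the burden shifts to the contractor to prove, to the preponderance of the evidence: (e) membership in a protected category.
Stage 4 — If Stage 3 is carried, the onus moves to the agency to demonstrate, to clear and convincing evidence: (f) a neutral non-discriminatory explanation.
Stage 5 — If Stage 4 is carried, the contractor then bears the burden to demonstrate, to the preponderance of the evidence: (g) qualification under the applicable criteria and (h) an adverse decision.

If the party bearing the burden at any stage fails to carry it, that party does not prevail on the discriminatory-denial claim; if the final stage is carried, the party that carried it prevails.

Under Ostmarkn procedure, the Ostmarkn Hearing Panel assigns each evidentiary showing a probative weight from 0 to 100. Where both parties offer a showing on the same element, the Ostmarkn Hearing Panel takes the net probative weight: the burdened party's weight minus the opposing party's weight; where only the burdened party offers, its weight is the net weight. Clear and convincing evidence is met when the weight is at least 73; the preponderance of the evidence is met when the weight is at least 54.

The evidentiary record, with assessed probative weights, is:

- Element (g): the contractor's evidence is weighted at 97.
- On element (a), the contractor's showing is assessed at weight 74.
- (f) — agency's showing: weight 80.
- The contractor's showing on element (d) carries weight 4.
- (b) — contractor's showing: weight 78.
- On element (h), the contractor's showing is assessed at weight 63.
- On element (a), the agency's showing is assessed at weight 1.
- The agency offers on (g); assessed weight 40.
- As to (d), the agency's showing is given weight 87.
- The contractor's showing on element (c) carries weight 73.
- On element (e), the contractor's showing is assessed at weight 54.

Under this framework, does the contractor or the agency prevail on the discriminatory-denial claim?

Stage 1 — burden on contractor; standard: clear and convincing evidence (weight is at least 73).
    (a): 74 − 1 = 73 ≥ 73 [met]
    (b): 78 ≥ 73 [met]
    (c): 73 ≥ 73 [met]
  All elements met. The burden passes to the agency.
Stage 2 — burden on agency; standard: clear and convincing evidence (weight is at least 73).
    (d): 87 − 4 = 83 ≥ 73 [met]
  The agency carries Stage 2; the contractor now bears the burden.
Stage 3 — burden on contractor; standard: the preponderance of the evidence (weight is at least 54).
    (e): 54 ≥ 54 [met]
  Stage 3 is satisfied; the onus moves to the agency.
Stage 4 — burden on agency; standard: clear and convincing evidence (weight is at least 73).
    (f): 80 ≥ 73 [met]
  Stage 4 carried; the burden shifts to the contractor.
Stage 5 — burden on contractor; standard: the preponderance of the evidence (weight is at least 54).
    (g): 97 − 40 = 57 ≥ 54 [met]
    (h): 63 ≥ 54 [met]
  Stage 5 carried; the final stage is satisfied.
Every stage carried; the contractor prevails.

contractor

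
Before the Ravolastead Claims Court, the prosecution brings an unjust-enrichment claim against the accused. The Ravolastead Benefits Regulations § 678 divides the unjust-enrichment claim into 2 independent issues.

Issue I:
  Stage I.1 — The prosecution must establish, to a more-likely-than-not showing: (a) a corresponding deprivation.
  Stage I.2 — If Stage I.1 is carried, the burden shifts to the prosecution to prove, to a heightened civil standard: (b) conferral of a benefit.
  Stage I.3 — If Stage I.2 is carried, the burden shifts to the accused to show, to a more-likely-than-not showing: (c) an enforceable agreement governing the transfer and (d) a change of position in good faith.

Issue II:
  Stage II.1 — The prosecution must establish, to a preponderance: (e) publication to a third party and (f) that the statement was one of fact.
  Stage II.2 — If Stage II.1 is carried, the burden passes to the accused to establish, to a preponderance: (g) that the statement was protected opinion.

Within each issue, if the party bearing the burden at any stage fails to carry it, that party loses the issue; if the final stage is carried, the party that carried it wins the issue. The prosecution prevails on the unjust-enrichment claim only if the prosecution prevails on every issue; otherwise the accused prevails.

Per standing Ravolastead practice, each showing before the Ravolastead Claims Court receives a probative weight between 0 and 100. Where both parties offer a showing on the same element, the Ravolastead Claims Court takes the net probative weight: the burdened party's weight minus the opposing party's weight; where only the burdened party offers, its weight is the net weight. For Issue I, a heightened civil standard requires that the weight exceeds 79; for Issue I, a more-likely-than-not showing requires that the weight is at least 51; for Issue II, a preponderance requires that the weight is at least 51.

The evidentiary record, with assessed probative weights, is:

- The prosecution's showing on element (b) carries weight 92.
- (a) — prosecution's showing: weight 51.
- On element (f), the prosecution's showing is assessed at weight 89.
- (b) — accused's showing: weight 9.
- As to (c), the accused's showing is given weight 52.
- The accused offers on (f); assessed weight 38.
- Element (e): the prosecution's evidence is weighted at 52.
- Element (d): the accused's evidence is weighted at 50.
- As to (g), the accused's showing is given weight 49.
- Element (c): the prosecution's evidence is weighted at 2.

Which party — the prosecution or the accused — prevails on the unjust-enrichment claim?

prosecution

— Issue I —
At Stage I.1 the prosecution must meet a more-likely-than-not showing (weight is at least 51): on (a) the weight is 51, which does reach 51, so (a) meets the standard.
  Stage I.1 is satisfied; the prosecution continues to bear the burden.
At Stage I.2 the prosecution must meet a heightened civil standard (weight exceeds 79): on (b) the weight is 92 less the opposing 9 gives net 83, which does exceed 79, so (b) meets the standard.
  Stage I.2 is satisfied; the onus moves to the accused.
At Stage I.3 the accused must meet a more-likely-than-not showing (weight is at least 51): on (c) the weight is 52 less the opposing 2 gives net 50, which does not reach 51, so (c) does not meet the standard; on (d) the weight is 50, which does not reach 51, so (d) does not meet the standard.
  Stage I.3 not carried; the accused fails its burden.
The prosecution prevails on this issue.
— Issue II —
Stage II.1 — burden on prosecution; standard: a preponderance (weight is at least 51).
    (e): 52 ≥ 51 [met]
    (f): 89 − 38 = 51 ≥ 51 [met]
  Stage II.1 carried; the burden shifts to the accused.
Stage II.2 — burden on accused; standard: a preponderance (weight is at least 51).
    (g): 49 < 51 [not met]
  Not every element is met, so the accused fails to carry Stage II.2.
So the prosecution prevails on this issue.
Per-issue: Issue I → prosecution; Issue II → prosecution. The prosecution must prevail on every issue; overall, the prosecution prevails.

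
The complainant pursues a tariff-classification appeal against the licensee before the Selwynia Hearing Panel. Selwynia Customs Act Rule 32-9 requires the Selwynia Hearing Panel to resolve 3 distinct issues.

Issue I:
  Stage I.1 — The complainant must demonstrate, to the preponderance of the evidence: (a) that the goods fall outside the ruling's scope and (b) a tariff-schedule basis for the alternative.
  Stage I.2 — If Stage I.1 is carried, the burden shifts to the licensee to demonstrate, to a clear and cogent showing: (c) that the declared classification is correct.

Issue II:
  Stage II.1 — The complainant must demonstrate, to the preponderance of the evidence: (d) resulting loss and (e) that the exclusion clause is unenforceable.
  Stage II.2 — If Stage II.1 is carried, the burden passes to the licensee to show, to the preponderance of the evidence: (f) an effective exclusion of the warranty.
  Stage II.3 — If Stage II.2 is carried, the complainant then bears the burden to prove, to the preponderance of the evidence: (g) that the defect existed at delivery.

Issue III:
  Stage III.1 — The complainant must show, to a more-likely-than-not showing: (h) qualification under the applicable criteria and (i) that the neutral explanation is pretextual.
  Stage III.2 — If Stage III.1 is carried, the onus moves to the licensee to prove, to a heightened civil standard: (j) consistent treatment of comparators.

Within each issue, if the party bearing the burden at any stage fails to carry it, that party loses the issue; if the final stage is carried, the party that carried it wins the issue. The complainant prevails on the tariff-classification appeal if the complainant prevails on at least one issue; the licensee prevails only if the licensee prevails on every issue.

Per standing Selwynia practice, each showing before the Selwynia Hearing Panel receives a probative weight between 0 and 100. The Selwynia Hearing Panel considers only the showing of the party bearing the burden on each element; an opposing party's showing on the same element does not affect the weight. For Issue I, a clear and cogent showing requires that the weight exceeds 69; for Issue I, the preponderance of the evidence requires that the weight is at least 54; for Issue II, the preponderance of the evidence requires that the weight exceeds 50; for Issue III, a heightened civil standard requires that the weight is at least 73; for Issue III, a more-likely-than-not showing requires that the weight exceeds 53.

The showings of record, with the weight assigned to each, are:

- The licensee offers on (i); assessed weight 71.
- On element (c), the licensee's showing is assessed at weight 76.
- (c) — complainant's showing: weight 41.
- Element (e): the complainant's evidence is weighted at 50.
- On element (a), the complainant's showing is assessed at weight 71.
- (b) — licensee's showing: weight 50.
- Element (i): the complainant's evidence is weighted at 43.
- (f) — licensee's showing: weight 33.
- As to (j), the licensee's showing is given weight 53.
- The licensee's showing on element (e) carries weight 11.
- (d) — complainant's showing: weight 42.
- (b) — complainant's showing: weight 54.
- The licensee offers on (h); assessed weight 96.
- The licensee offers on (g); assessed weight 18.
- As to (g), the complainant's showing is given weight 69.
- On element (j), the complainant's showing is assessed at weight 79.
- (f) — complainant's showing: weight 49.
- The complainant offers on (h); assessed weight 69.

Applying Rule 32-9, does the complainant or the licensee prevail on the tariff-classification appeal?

— Issue I —
Stage I.1 (complainant, the preponderance of the evidence, weight is at least 54): (a) 71 ≥ 54 — meets; (b) 54 (licensee's 50 disregarded) ≥ 54 — meets.
  All elements met. The burden passes to the licensee.
Stage I.2 (licensee, a clear and cogent showing, weight exceeds 69): (c) 76 (complainant's 41 disregarded) > 69 — meets.
  Stage I.2 carried; the final stage is satisfied.
All stages carried — the licensee prevails on this issue.
— Issue II —
At Stage II.1 the complainant must meet the preponderance of the evidence (weight exceeds 50): on (d) the weight is 42, ≤ 50, so (d) does not meet the standard; on (e) the weight is 50 (the licensee's 11 is given no effect), which does not exceed 50, so (e) does not meet the standard.
  Stage II.1 not carried; the complainant fails its burden.
The licensee prevails on this issue.
— Issue III —
Stage III.1 (complainant, a more-likely-than-not showing, weight exceeds 53): (h) 69 (licensee's 96 disregarded) > 53 — meets; (i) 43 (licensee's 71 disregarded) ≤ 53 — fails.
  Not every element is met, so the complainant fails to carry Stage III.1.
So the licensee prevails on this issue.
Per-issue: Issue I → licensee; Issue II → licensee; Issue III → licensee. The complainant must prevail on at least one issue; overall, the licensee prevails.

licensee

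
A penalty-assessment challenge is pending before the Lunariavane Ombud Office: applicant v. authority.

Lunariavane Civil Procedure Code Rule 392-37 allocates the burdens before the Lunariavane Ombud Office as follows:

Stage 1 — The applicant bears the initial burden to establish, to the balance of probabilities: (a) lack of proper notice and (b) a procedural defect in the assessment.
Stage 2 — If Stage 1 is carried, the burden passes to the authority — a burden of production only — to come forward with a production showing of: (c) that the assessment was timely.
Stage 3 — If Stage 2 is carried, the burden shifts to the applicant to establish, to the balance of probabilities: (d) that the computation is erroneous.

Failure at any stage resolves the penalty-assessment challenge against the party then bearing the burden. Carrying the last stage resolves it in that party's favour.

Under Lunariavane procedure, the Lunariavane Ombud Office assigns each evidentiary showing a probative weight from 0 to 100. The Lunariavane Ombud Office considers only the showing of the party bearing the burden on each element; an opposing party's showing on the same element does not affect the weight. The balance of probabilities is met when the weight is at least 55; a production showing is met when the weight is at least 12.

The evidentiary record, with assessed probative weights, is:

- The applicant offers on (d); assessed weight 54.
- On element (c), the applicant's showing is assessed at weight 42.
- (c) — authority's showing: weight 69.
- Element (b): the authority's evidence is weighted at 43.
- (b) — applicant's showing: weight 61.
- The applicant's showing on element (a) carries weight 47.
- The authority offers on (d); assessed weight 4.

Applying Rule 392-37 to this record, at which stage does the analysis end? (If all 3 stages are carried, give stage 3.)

Stage 1 (applicant, the balance of probabilities, weight is at least 55): (a) 47 < 55 — fails; (b) 61 (authority's 43 disregarded) ≥ 55 — meets.
  Stage 1 not carried; the applicant fails its burden.
So the authority prevails.

stage 1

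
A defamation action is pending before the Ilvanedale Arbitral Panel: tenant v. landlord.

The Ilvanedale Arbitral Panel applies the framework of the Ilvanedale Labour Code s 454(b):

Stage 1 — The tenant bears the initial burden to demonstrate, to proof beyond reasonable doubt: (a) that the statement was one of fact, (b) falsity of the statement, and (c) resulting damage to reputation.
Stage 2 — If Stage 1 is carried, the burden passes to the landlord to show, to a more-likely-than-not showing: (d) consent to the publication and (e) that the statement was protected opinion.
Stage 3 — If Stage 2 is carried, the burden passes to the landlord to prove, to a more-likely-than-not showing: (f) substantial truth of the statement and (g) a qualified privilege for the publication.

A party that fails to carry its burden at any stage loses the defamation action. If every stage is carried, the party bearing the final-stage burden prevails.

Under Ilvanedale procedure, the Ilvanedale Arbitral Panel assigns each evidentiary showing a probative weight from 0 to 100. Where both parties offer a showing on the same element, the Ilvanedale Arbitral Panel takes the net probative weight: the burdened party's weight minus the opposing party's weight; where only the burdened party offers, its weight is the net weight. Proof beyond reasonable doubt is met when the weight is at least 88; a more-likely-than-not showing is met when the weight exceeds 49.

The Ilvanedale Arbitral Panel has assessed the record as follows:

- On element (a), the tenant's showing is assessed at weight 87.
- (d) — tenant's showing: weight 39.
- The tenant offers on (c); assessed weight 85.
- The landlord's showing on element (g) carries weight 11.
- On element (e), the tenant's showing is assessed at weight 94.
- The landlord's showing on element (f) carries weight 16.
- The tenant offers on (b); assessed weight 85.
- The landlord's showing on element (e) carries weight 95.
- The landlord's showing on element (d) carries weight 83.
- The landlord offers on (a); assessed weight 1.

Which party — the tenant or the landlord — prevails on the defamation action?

Stage 1 (tenant, proof beyond reasonable doubt, weight is at least 88): (a) net 87−1=86 < 88 — fails; (b) 85 < 88 — fails; (c) 85 < 88 — fails.
  Stage 1 not carried; the tenant fails its burden.
So the landlord prevails.

landlord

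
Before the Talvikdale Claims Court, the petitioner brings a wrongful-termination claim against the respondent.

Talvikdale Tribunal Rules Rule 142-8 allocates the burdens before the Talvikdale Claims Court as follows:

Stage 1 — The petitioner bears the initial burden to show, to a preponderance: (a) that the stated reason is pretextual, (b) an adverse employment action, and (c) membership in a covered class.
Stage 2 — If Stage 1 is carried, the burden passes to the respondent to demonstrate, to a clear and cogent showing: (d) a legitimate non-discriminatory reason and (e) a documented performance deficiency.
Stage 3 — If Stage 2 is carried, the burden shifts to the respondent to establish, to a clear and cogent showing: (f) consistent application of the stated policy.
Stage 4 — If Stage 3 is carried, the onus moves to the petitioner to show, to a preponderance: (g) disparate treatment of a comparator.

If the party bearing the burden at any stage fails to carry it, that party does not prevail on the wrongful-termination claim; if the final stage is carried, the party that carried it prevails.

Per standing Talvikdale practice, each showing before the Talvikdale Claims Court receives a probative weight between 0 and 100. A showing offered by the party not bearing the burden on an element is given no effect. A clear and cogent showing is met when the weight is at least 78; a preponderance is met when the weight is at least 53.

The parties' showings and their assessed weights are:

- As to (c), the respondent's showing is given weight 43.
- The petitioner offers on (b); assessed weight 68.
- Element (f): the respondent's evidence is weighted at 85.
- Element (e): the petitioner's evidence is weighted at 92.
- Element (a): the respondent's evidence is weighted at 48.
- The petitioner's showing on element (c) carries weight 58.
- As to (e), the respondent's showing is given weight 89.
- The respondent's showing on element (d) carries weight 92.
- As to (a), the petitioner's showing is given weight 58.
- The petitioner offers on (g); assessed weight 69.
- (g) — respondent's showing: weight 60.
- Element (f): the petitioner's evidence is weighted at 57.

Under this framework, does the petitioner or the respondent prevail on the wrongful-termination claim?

petitioner

At Stage 1 the petitioner must meet a preponderance (weight is at least 53): on (a) the weight is 58 (the respondent's 48 is given no effect), which does reach 53, so (a) meets the standard; on (b) the weight is 68, ≥ 53, so (b) meets the standard; on (c) the weight is 58 (the respondent's 43 is given no effect), which does reach 53, so (c) meets the standard.
  All elements met. The burden passes to the respondent.
At Stage 2 the respondent must meet a clear and cogent showing (weight is at least 78): on (d) the weight is 92, ≥ 78, so (d) meets the standard; on (e) the weight is 89 (the petitioner's 92 is given no effect), which does reach 78, so (e) meets the standard.
  All elements met. The respondent retains the burden for Stage 3.
At Stage 3 the respondent must meet a clear and cogent showing (weight is at least 78): on (f) the weight is 85 (the petitioner's 57 is given no effect), which does reach 78, so (f) meets the standard.
  Stage 3 carried; the burden shifts to the petitioner.
At Stage 4 the petitioner must meet a preponderance (weight is at least 53): on (g) the weight is 69 (the respondent's 60 is given no effect), ≥ 53, so (g) meets the standard.
  All elements met at the final stage.
Every stage carried; the petitioner prevails.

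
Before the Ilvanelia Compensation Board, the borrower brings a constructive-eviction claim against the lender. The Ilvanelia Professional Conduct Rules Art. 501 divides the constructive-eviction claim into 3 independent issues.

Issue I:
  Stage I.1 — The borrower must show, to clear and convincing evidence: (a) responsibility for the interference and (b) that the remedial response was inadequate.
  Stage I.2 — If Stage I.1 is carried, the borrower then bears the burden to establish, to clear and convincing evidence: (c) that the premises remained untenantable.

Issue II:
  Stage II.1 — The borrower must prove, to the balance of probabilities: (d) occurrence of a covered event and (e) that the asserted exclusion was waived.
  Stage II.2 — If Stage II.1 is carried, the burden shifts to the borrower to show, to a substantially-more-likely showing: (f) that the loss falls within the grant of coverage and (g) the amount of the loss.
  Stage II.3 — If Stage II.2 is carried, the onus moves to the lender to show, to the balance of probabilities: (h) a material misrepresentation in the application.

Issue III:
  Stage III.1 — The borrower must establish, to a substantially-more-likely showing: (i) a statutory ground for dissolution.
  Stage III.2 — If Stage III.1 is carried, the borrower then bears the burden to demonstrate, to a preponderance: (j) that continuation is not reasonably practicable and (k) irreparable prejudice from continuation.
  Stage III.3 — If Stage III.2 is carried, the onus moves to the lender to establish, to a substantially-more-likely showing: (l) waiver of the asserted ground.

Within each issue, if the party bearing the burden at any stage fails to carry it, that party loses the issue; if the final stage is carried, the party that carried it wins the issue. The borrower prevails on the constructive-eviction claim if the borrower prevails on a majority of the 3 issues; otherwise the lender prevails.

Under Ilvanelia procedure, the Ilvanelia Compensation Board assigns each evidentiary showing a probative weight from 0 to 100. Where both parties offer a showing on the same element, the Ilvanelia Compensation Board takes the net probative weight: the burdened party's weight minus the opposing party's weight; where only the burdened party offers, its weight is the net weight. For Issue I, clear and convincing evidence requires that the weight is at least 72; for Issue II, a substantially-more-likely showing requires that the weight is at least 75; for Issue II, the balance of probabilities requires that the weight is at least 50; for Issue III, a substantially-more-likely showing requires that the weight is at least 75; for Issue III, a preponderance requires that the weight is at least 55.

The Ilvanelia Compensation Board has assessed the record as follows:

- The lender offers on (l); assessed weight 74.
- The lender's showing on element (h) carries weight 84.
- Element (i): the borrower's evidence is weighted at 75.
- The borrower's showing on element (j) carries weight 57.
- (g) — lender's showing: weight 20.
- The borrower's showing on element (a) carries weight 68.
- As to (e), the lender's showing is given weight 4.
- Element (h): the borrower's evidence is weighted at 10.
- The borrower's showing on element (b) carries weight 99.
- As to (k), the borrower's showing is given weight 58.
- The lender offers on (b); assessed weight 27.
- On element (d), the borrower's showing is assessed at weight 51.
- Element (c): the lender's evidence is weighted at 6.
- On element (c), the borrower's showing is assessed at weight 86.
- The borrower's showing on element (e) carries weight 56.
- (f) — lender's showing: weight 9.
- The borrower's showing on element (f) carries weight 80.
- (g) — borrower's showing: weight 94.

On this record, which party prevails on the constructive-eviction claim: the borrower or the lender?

lender

— Issue I —
Stage I.1 — burden on borrower; standard: clear and convincing evidence (weight is at least 72).
    (a): 68 < 72 [not met]
    (b): 99 − 27 = 72 ≥ 72 [met]
  Not every element is met, so the borrower fails to carry Stage I.1.
So the lender prevails on this issue.
— Issue II —
Stage II.1 (borrower, the balance of probabilities, weight is at least 50): (d) 51 ≥ 50 — meets; (e) net 56−4=52 ≥ 50 — meets.
  Stage II.1 is satisfied; the borrower continues to bear the burden.
Stage II.2 (borrower, a substantially-more-likely showing, weight is at least 75): (f) net 80−9=71 < 75 — fails; (g) net 94−20=74 < 75 — fails.
  Not every element is met, so the borrower fails to carry Stage II.2.
The lender prevails on this issue.
— Issue III —
Stage III.1 (borrower, a substantially-more-likely showing, weight is at least 75): (i) 75 ≥ 75 — meets.
  Stage III.1 is satisfied; the borrower continues to bear the burden.
Stage III.2 (borrower, a preponderance, weight is at least 55): (j) 57 ≥ 55 — meets; (k) 58 ≥ 55 — meets.
  All elements met. The burden passes to the lender.
Stage III.3 (lender, a substantially-more-likely showing, weight is at least 75): (l) 74 < 75 — fails.
  Stage III.3 not carried; the lender fails its burden.
So the borrower prevails on this issue.
Per-issue: Issue I → lender; Issue II → lender; Issue III → borrower. The borrower must prevail on a majority of issues; overall, the lender prevails.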